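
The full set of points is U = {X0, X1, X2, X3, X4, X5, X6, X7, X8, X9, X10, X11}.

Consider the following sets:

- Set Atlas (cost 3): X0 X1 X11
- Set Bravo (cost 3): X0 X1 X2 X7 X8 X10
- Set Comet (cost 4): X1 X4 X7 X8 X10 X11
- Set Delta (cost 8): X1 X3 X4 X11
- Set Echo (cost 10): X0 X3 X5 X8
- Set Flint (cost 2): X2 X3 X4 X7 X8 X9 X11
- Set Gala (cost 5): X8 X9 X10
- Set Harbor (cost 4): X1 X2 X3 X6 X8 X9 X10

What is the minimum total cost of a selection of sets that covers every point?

Echo, Flint, Harbor together cover every point (Echo ∪ Flint ∪ Harbor = {X0, X1, X2, X3, X4, X5, X6, X7, X8, X9, X10, X11}); total cost 10 + 2 + 4 = 16.
The greedy pick Flint, Bravo, Harbor, Echo costs 19; no covering selection beats 16.

16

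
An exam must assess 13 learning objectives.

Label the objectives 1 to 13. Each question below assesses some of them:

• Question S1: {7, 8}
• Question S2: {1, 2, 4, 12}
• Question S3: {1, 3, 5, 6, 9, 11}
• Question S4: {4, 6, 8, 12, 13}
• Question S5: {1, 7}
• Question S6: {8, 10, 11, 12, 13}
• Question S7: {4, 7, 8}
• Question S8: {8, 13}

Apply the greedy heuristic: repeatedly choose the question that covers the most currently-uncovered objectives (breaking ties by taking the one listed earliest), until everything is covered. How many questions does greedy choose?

Greedy: pick S3 (covers 6 new) → pick S4 (covers 4 new) → pick S1 (covers 1 new) → pick S2 (covers 1 new) → pick S6 (covers 1 new). Total picks: 5.
(The true minimum cover uses only 4 questions, so greedy is not optimal here.)

5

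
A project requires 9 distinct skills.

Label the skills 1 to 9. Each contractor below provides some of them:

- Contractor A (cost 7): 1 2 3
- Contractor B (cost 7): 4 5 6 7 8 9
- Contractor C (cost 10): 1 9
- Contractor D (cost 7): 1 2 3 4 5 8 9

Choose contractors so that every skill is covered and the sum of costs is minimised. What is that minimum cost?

B, D together cover every skill (B ∪ D = {1, 2, 3, 4, 5, 6, 7, 8, 9}); total cost 7 + 7 = 14.
No covering selection has total cost below 14.

14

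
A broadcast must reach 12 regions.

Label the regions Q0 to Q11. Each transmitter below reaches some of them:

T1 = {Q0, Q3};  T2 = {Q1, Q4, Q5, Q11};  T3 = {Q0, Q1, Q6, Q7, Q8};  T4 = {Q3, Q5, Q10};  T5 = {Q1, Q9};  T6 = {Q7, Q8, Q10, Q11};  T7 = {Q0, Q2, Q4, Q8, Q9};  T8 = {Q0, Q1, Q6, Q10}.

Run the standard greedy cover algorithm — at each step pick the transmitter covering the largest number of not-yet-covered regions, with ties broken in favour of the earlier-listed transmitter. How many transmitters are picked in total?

4

Greedy: pick T3 (covers 5 new) → pick T2 (covers 3 new) → pick T4 (covers 2 new) → pick T7 (covers 2 new). Total picks: 4.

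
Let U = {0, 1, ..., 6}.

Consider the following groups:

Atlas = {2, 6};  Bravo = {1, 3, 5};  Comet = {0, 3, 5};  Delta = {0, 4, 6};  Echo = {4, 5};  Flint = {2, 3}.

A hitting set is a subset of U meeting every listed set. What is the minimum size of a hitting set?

The 3 points {2, 3, 4} hit every group.
No choice of 2 points meets every group, so 3 is the minimum.

3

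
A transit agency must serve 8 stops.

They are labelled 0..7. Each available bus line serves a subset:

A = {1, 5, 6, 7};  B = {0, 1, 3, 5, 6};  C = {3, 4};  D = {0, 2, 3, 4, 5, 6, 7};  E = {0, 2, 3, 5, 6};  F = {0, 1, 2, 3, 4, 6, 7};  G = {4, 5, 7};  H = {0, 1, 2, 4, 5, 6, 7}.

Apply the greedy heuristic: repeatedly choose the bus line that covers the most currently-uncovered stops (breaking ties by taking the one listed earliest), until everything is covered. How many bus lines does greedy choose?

2

Greedy: pick D (covers 7 new) → pick A (covers 1 new). Total picks: 2.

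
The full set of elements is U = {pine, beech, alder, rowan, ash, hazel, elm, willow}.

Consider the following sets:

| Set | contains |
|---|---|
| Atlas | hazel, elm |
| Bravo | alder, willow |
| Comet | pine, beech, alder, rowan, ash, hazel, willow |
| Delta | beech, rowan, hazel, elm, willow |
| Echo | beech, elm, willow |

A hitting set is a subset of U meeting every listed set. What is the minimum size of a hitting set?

2

The 2 elements {hazel, willow} hit every set.
The sets Atlas, Bravo are pairwise disjoint, so any hitting set needs a separate element for each — at least 2. Hence 2 is optimal.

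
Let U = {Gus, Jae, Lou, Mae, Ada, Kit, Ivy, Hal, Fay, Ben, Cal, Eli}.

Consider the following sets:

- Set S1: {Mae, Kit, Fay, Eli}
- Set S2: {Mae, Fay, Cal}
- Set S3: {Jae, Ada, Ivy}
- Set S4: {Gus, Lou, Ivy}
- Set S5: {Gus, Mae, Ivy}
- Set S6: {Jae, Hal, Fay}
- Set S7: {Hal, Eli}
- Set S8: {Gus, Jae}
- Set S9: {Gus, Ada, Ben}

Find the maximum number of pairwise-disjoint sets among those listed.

3

S2, S3, S7 are pairwise disjoint (S2={Mae,Fay,Cal}; S3={Jae,Ada,Ivy}; S7={Hal,Eli}).
Every remaining set overlaps one of these, and no 4 of the listed sets are pairwise disjoint, so 3 is the maximum.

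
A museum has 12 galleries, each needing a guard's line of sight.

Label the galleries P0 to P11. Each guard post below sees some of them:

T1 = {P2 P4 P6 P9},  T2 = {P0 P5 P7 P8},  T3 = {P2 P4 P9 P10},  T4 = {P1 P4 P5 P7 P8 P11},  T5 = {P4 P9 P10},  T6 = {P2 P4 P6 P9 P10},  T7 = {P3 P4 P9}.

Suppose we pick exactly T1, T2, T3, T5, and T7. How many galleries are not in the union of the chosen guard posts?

Union of T1, T2, T3, T5, T7 = {P0, P2, P3, P4, P5, P6, P7, P8, P9, P10}.
Not covered: P1, P11 — 2 galleries.

2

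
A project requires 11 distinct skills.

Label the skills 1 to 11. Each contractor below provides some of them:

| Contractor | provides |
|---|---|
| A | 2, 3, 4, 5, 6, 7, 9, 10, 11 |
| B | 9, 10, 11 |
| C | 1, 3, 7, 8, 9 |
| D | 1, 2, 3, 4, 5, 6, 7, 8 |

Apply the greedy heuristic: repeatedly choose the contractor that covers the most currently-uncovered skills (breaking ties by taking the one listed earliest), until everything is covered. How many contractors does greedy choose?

2

Greedy: pick A (covers 9 new) → pick C (covers 2 new). Total picks: 2.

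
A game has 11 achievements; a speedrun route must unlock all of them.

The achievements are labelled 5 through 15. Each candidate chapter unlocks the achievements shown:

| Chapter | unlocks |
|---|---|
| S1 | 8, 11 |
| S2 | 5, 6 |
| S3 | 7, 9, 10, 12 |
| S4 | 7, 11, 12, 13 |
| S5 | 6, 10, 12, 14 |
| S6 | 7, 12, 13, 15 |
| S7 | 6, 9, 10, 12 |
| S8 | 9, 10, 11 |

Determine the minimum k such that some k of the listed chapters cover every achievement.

Take {S1, S2, S5, S6, S8}. Their union is {5, 6, 7, 8, 9, 10, 11, 12, 13, 14, 15}, which is all 11 achievements.
No 4 of the 8 chapters cover everything (all 70 combinations miss at least one achievement), so 5 is optimal.

5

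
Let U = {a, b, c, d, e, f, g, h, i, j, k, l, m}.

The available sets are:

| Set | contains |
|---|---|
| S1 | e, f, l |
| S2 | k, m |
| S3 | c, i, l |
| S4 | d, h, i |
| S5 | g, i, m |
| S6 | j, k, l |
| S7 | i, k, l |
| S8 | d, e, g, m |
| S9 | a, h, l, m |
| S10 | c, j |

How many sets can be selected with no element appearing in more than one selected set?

4

S1, S2, S4, S10 are pairwise disjoint (S1={e,f,l}; S2={k,m}; S4={d,h,i}; S10={c,j}).
Every remaining set overlaps one of these, and no 5 of the listed sets are pairwise disjoint, so 4 is the maximum.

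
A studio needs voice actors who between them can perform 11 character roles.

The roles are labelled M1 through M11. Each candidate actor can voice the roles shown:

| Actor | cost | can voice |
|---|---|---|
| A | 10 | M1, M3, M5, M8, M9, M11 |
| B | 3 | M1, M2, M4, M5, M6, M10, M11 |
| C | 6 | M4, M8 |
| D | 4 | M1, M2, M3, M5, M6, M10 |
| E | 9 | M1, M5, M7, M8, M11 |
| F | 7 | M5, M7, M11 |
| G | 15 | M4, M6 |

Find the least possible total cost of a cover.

20

A, B, F together cover every role (A ∪ B ∪ F = {M1, M2, M3, M4, M5, M6, M7, M8, M9, M10, M11}); total cost 10 + 3 + 7 = 20.
No covering selection has total cost below 20.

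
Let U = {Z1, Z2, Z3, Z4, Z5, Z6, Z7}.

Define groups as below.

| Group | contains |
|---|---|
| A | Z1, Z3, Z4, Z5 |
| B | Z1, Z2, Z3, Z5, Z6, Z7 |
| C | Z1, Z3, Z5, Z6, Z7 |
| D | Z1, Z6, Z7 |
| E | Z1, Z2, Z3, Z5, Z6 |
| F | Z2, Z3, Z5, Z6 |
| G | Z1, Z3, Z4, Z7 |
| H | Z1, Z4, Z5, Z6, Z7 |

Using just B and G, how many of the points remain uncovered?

0

Union of B, G = {Z1, Z2, Z3, Z4, Z5, Z6, Z7} — that's every point, so 0 are uncovered.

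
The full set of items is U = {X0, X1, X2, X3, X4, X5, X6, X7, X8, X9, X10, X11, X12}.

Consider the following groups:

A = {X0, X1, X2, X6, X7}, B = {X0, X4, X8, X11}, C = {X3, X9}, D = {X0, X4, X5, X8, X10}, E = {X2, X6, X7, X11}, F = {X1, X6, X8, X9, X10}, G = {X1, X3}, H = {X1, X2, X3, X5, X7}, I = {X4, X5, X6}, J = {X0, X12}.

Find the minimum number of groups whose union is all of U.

B and F and H and J together: B ∪ F ∪ H ∪ J = {X0, X1, X2, X3, X4, X5, X6, X7, X8, X9, X10, X11, X12} — every item is covered.
Only J contains X12, so J is forced; the remaining 11 items need at least 3 more groups (each remaining group adds at most 5) — so at least 4 groups are needed, and 4 is optimal.

4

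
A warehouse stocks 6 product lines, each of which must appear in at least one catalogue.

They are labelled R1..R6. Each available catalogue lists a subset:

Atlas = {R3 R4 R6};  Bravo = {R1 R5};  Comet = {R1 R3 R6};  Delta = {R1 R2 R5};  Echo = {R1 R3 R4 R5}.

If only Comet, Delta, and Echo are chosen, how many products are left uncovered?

0

Union of Comet, Delta, Echo = {R1, R2, R3, R4, R5, R6} — that's every product, so 0 are uncovered.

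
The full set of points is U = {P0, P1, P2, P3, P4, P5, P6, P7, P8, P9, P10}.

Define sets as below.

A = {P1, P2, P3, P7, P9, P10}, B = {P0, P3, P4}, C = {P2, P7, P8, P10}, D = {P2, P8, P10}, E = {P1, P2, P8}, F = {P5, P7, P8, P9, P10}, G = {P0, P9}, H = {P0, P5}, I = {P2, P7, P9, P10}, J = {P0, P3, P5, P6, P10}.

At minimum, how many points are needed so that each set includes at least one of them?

3

T = {P0, P2, P5} meets every set (each contains at least one member of T), and |T| = 3.
No choice of 2 points meets every set, so 3 is the minimum.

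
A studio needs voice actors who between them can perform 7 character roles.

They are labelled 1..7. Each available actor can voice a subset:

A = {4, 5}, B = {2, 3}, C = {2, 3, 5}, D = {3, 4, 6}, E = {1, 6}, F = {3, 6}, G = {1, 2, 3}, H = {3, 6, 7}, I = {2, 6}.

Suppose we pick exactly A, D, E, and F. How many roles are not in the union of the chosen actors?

Union of A, D, E, F = {1, 3, 4, 5, 6}.
Not covered: 2, 7 — 2 roles.

2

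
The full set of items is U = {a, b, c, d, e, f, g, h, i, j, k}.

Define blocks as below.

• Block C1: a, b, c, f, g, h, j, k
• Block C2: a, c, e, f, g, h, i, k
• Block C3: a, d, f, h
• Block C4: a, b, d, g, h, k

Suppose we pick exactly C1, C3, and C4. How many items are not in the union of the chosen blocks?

2

Union of C1, C3, C4 = {a, b, c, d, f, g, h, j, k}.
Not covered: e, i — 2 items.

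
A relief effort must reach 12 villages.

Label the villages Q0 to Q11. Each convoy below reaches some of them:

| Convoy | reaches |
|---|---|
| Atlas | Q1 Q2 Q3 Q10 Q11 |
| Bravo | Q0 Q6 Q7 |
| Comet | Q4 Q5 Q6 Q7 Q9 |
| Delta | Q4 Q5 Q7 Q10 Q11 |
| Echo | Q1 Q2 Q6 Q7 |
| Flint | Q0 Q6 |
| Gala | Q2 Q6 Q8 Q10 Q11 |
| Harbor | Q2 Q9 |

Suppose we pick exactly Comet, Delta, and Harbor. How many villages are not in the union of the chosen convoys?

4

Union of Comet, Delta, Harbor = {Q2, Q4, Q5, Q6, Q7, Q9, Q10, Q11}.
Not covered: Q0, Q1, Q3, Q8 — 4 villages.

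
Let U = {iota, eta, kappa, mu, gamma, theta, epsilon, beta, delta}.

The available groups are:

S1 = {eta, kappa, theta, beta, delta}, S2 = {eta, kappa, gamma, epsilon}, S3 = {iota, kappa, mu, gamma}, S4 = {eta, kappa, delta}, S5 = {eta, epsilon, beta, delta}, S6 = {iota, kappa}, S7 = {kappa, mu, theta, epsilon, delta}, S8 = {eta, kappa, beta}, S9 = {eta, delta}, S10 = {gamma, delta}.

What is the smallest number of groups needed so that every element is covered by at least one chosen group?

Take {S1, S3, S5}. Their union is {iota, eta, kappa, mu, gamma, theta, epsilon, beta, delta}, which is all 9 elements.
No 2 of the 10 groups cover everything (all 45 combinations miss at least one element), so 3 is optimal.

3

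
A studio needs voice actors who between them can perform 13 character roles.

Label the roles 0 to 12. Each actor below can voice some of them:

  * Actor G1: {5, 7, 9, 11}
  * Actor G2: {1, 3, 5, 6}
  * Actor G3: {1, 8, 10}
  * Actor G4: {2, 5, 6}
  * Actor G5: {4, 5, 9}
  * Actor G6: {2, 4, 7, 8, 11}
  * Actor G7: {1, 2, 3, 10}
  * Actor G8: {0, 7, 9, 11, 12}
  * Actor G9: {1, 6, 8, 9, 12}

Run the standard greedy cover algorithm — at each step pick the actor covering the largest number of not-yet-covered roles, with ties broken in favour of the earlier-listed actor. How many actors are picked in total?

4

Greedy: pick G6 (covers 5 new) → pick G2 (covers 4 new) → pick G8 (covers 3 new) → pick G3 (covers 1 new). Total picks: 4.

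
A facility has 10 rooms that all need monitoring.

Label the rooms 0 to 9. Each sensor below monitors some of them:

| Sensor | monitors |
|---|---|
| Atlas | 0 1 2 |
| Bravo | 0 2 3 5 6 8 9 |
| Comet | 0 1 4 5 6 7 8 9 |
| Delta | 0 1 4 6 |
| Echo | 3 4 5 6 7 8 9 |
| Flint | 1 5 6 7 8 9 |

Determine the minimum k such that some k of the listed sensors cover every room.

2

Take {Bravo, Comet}. Their union is {0, 1, 2, 3, 4, 5, 6, 7, 8, 9}, which is all 10 rooms.
No single sensor has all 10 rooms (the largest, Comet, has 8), so 2 is optimal.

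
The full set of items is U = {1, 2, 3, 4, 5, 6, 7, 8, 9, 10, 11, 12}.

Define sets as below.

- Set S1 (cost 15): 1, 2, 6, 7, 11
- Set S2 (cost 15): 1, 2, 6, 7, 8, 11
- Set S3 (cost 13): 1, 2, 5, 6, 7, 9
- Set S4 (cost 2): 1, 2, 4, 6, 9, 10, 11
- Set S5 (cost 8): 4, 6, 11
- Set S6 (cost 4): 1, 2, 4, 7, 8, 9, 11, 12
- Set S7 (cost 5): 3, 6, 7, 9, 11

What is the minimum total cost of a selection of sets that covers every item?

24

S3, S4, S6, S7 together cover every item (S3 ∪ S4 ∪ S6 ∪ S7 = {1, 2, 3, 4, 5, 6, 7, 8, 9, 10, 11, 12}); total cost 13 + 2 + 4 + 5 = 24.
No covering selection has total cost below 24.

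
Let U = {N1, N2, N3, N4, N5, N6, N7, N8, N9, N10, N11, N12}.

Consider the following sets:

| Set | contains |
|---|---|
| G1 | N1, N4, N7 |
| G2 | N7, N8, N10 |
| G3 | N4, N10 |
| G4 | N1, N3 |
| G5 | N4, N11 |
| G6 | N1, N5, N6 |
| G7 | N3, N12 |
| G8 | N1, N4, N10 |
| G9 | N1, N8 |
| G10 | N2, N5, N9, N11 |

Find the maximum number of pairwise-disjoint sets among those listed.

4

G2, G5, G6, G7 are pairwise disjoint (G2={N7,N8,N10}; G5={N4,N11}; G6={N1,N5,N6}; G7={N3,N12}).
Every remaining set overlaps one of these, and no 5 of the listed sets are pairwise disjoint, so 4 is the maximum.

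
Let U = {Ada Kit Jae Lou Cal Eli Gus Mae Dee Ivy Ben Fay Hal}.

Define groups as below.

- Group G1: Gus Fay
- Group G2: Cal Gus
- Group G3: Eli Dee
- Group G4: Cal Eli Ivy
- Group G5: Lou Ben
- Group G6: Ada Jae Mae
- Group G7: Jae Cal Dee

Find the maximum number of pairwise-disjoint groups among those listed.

G2, G3, G5, G6 are pairwise disjoint (G2={Cal,Gus}; G3={Eli,Dee}; G5={Lou,Ben}; G6={Ada,Jae,Mae}).
Every remaining group overlaps one of these, and no 5 of the listed groups are pairwise disjoint, so 4 is the maximum.

4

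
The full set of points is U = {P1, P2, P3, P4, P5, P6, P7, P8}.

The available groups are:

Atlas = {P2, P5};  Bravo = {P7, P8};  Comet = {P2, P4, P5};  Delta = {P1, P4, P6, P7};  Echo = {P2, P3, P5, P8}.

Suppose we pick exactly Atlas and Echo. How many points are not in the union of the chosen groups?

Union of Atlas, Echo = {P2, P3, P5, P8}.
Not covered: P1, P4, P6, P7 — 4 points.

4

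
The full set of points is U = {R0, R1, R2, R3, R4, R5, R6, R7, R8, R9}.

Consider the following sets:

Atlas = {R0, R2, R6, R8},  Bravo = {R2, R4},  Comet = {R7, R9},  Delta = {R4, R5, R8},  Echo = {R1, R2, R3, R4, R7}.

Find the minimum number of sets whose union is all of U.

4

Take {Atlas, Comet, Delta, Echo}. Their union is {R0, R1, R2, R3, R4, R5, R6, R7, R8, R9}, which is all 10 points.
No 3 of the 5 sets cover everything (all 10 combinations miss at least one point), so 4 is optimal.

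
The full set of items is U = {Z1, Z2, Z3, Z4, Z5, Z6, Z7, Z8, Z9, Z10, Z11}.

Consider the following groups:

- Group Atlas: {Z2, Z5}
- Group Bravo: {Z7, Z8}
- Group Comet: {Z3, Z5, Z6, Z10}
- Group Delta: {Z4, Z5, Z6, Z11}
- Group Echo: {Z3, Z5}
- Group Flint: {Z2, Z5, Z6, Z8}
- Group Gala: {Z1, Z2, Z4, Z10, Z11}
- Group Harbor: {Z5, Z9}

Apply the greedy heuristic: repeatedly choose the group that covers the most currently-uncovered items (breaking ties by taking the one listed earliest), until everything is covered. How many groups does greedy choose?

4

Greedy: pick Gala (covers 5 new) → pick Comet (covers 3 new) → pick Bravo (covers 2 new) → pick Harbor (covers 1 new). Total picks: 4.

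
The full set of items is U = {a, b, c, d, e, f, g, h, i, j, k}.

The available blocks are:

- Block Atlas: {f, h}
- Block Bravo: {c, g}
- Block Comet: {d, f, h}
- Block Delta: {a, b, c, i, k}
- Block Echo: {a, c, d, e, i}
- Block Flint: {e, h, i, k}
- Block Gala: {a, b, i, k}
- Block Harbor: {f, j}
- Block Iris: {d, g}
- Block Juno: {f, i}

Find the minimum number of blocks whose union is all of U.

Take {Delta, Flint, Harbor, Iris}. Their union is {a, b, c, d, e, f, g, h, i, j, k}, which is all 11 items.
No 3 of the 10 blocks cover everything (all 120 combinations miss at least one item), so 4 is optimal.

4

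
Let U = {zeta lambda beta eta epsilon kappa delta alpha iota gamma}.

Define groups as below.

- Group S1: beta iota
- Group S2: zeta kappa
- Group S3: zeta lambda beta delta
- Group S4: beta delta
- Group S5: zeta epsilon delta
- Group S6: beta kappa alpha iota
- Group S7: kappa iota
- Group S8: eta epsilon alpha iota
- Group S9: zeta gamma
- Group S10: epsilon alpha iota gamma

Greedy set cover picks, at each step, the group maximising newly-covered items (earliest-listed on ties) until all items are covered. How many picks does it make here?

4

Greedy: pick S3 (covers 4 new) → pick S8 (covers 4 new) → pick S2 (covers 1 new) → pick S9 (covers 1 new). Total picks: 4.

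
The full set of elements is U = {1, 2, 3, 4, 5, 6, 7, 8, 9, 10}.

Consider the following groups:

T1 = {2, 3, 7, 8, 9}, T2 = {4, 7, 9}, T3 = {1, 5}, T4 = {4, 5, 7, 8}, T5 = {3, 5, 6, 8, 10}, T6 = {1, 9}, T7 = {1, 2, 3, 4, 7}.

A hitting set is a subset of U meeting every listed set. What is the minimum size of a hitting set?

3

H = {1, 7, 10} meets every group (each contains at least one member of H), and |H| = 3.
No choice of 2 elements meets every group, so 3 is the minimum.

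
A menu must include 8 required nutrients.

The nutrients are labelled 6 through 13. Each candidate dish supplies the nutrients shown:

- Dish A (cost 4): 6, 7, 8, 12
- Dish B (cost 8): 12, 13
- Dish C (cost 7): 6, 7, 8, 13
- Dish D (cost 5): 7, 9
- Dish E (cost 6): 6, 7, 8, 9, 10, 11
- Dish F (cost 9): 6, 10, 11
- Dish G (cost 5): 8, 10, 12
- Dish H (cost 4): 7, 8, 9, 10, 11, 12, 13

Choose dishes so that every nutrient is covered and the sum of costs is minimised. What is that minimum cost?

A, H together cover every nutrient (A ∪ H = {6, 7, 8, 9, 10, 11, 12, 13}); total cost 4 + 4 = 8.
No covering selection has total cost below 8.

8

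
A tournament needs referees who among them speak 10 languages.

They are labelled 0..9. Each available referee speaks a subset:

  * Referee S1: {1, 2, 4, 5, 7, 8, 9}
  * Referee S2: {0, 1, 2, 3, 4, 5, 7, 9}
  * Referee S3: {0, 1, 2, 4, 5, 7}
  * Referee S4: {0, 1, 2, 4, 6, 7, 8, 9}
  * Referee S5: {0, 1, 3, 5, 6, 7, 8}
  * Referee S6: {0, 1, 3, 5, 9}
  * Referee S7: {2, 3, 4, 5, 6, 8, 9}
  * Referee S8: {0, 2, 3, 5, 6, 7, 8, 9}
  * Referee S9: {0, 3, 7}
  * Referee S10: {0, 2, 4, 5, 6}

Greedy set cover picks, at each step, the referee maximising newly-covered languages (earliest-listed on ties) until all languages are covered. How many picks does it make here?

Greedy: pick S2 (covers 8 new) → pick S4 (covers 2 new). Total picks: 2.

2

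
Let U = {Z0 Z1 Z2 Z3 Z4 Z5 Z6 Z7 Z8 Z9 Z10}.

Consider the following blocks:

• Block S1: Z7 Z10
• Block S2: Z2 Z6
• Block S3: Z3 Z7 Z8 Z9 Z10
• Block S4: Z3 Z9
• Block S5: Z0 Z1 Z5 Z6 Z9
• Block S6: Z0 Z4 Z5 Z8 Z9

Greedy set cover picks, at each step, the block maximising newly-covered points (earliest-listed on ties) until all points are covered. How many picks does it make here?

4

Greedy: pick S3 (covers 5 new) → pick S5 (covers 4 new) → pick S2 (covers 1 new) → pick S6 (covers 1 new). Total picks: 4.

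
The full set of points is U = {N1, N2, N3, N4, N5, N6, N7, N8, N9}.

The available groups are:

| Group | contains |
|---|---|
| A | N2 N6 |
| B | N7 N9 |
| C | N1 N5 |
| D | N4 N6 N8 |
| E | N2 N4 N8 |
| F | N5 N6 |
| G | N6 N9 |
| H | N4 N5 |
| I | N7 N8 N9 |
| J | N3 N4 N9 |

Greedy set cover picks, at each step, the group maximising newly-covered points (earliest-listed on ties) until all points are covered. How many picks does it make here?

5

Greedy: pick D (covers 3 new) → pick B (covers 2 new) → pick C (covers 2 new) → pick A (covers 1 new) → pick J (covers 1 new). Total picks: 5.
(The true minimum cover uses only 4 groups, so greedy is not optimal here.)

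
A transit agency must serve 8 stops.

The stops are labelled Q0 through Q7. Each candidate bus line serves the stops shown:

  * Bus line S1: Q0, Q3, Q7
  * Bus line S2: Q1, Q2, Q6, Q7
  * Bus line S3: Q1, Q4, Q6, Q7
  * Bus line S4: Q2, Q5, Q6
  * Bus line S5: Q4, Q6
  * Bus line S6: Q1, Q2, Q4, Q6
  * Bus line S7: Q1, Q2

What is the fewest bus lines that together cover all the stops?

S1 and S3 and S4 together: S1 ∪ S3 ∪ S4 = {Q0, Q1, Q2, Q3, Q4, Q5, Q6, Q7} — every stop is covered.
Only S1 contains Q0, so S1 is forced; the remaining 5 stops need at least 2 more bus lines (each remaining bus line adds at most 4) — so at least 3 bus lines are needed, and 3 is optimal.

3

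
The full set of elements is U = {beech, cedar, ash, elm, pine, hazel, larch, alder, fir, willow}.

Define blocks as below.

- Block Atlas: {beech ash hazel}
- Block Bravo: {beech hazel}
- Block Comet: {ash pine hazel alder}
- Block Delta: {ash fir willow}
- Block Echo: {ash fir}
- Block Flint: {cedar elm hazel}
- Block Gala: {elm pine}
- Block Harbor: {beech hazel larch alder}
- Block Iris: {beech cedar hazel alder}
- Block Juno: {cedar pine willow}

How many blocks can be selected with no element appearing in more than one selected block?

Delta, Gala, Iris are pairwise disjoint (Delta={ash,fir,willow}; Gala={elm,pine}; Iris={beech,cedar,hazel,alder}).
Every remaining block overlaps one of these, and no 4 of the listed blocks are pairwise disjoint, so 3 is the maximum.

3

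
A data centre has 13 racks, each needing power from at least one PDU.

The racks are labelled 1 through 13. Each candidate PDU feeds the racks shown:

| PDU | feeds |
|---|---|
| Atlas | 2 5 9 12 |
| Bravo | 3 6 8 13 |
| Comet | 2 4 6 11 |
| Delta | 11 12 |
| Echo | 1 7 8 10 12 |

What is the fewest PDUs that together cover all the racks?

4

Atlas and Bravo and Comet and Echo together: Atlas ∪ Bravo ∪ Comet ∪ Echo = {1, 2, 3, 4, 5, 6, 7, 8, 9, 10, 11, 12, 13} — every rack is covered.
Only Bravo contains 3, so Bravo is forced; the remaining 9 racks need at least 3 more PDUs (each remaining PDU adds at most 4) — so at least 4 PDUs are needed, and 4 is optimal.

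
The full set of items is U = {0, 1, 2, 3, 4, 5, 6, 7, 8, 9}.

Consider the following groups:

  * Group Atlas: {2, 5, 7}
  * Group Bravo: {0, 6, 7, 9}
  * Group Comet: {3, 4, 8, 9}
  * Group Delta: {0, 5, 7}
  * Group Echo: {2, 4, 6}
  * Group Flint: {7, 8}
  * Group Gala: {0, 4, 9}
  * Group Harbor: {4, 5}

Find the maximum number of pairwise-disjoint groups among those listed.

Atlas, Comet are pairwise disjoint (Atlas={2,5,7}; Comet={3,4,8,9}).
Every remaining group overlaps one of these, and no 3 of the listed groups are pairwise disjoint, so 2 is the maximum.

2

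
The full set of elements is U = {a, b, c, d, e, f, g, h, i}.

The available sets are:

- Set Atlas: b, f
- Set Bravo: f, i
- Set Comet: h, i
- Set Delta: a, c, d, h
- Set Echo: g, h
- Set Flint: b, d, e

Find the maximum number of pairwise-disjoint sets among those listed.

3

Bravo, Echo, Flint are pairwise disjoint (Bravo={f,i}; Echo={g,h}; Flint={b,d,e}).
Every remaining set overlaps one of these, and no 4 of the listed sets are pairwise disjoint, so 3 is the maximum.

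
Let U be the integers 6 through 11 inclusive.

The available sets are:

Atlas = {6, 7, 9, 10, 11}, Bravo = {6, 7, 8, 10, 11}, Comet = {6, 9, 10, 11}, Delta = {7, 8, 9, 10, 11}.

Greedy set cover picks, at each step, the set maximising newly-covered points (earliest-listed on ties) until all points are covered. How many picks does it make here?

2

Greedy: pick Atlas (covers 5 new) → pick Bravo (covers 1 new). Total picks: 2.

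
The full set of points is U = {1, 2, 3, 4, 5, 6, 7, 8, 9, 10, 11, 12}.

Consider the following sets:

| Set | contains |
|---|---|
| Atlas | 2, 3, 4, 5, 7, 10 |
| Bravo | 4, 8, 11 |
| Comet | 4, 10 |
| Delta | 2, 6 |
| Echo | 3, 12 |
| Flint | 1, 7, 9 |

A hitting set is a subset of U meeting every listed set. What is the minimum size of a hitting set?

H = {2, 4, 9, 12} meets every set (each contains at least one member of H), and |H| = 4.
The sets Comet, Delta, Echo, Flint are pairwise disjoint, so any hitting set needs a separate point for each — at least 4. Hence 4 is optimal.

4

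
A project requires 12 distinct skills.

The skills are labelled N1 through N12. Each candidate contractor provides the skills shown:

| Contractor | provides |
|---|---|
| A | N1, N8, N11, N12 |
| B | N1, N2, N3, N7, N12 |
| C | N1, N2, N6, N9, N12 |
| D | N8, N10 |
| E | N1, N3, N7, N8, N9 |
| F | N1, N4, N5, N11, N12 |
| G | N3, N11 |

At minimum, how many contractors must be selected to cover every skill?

4

Take {B, C, D, F}. Their union is {N1, N2, N3, N4, N5, N6, N7, N8, N9, N10, N11, N12}, which is all 12 skills.
Only C contains N6, so C is forced; the remaining 7 skills need at least 3 more contractors (each remaining contractor adds at most 3) — so at least 4 contractors are needed, and 4 is optimal.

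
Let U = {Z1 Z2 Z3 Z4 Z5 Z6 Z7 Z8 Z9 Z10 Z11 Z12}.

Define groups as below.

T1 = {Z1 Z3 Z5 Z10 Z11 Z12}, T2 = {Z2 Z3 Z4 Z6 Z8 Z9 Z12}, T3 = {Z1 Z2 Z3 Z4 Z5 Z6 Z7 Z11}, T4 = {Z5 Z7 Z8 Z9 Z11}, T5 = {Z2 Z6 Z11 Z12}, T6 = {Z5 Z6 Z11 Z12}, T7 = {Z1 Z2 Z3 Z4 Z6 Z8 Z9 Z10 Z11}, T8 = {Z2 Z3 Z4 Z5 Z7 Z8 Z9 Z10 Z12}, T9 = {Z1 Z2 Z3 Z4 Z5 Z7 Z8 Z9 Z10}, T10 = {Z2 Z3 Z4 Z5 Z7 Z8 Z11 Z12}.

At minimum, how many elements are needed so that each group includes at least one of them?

Take H = {Z4, Z11}. Each listed group contains at least one of these, so H is a hitting set of size 2.
No single element lies in every group, so at least 2 are needed and 2 is optimal.

2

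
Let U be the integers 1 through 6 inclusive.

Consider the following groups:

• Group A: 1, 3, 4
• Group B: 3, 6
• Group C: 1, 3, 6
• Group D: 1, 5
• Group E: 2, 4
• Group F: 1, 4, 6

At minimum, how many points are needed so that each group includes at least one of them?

3

Take H = {1, 2, 3}. Each listed group contains at least one of these, so H is a hitting set of size 3.
The groups B, D, E are pairwise disjoint, so any hitting set needs a separate point for each — at least 3. Hence 3 is optimal.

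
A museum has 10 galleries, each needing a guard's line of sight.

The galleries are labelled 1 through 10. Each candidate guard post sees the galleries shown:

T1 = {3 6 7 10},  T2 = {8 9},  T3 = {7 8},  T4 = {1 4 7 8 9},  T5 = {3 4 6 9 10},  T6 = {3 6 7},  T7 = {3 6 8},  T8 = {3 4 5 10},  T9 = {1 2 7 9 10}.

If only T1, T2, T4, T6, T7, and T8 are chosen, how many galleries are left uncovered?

Union of T1, T2, T4, T6, T7, T8 = {1, 3, 4, 5, 6, 7, 8, 9, 10}.
Not covered: 2 — 1 gallery.

1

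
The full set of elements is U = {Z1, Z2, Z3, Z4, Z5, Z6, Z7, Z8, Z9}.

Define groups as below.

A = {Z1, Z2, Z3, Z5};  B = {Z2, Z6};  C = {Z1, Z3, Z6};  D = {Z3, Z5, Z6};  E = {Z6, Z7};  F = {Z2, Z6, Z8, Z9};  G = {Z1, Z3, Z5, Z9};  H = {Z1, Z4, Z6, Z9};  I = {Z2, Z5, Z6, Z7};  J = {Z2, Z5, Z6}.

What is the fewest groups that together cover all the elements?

4

Take {A, F, H, I}. Their union is {Z1, Z2, Z3, Z4, Z5, Z6, Z7, Z8, Z9}, which is all 9 elements.
No 3 of the 10 groups cover everything (all 120 combinations miss at least one element), so 4 is optimal.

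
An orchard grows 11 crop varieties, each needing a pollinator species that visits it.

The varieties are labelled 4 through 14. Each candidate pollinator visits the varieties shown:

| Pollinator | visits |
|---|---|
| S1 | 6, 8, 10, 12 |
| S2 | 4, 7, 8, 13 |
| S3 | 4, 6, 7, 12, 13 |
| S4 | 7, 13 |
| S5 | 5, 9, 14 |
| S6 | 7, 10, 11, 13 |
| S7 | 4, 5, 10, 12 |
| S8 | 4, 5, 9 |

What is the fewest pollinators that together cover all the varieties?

4

Take {S1, S2, S5, S6}. Their union is {4, 5, 6, 7, 8, 9, 10, 11, 12, 13, 14}, which is all 11 varieties.
Only S6 contains 11, so S6 is forced; the remaining 7 varieties need at least 3 more pollinators (each remaining pollinator adds at most 3) — so at least 4 pollinators are needed, and 4 is optimal.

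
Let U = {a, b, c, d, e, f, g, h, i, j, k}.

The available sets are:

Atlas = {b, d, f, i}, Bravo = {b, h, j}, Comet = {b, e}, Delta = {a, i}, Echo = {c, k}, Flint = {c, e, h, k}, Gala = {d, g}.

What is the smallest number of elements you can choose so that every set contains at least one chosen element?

The 4 elements {b, c, g, i} hit every set.
The sets Comet, Delta, Echo, Gala are pairwise disjoint, so any hitting set needs a separate element for each — at least 4. Hence 4 is optimal.

4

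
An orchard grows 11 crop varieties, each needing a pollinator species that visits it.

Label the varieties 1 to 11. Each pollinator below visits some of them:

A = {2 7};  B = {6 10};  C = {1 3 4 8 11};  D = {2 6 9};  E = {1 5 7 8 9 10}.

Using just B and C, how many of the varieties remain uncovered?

Union of B, C = {1, 3, 4, 6, 8, 10, 11}.
Not covered: 2, 5, 7, 9 — 4 varieties.

4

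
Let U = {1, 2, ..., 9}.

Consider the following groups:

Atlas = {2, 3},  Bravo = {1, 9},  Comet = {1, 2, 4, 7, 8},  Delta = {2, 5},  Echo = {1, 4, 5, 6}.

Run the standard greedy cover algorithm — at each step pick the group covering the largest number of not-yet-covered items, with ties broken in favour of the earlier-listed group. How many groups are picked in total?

4

Greedy: pick Comet (covers 5 new) → pick Echo (covers 2 new) → pick Atlas (covers 1 new) → pick Bravo (covers 1 new). Total picks: 4.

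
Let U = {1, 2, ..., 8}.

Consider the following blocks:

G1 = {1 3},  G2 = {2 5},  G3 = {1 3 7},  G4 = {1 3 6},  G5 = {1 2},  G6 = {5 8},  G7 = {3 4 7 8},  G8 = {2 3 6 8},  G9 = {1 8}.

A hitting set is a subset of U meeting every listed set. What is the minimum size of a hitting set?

3

Take H = {1, 3, 5}. Each listed block contains at least one of these, so H is a hitting set of size 3.
No choice of 2 items meets every block, so 3 is the minimum.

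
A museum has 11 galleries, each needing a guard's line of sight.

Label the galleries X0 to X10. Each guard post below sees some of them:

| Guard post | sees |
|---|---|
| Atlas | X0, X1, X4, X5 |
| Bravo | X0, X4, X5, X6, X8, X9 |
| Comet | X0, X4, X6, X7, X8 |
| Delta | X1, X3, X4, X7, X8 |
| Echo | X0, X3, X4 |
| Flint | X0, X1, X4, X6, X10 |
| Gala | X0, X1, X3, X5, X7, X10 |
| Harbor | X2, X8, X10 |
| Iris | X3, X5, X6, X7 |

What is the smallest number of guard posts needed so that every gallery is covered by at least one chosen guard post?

Take {Bravo, Gala, Harbor}. Their union is {X0, X1, X2, X3, X4, X5, X6, X7, X8, X9, X10}, which is all 11 galleries.
Only Harbor contains X2, so Harbor is forced; the remaining 8 galleries need at least 2 more guard posts (each remaining guard post adds at most 5) — so at least 3 guard posts are needed, and 3 is optimal.

3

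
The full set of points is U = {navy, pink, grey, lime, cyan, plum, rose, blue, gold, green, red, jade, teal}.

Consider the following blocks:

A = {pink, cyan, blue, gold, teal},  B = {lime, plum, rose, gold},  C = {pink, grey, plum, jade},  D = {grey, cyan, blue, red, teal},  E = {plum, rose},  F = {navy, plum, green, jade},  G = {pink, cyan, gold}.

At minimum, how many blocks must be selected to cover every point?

A and B and D and F together: A ∪ B ∪ D ∪ F = {navy, pink, grey, lime, cyan, plum, rose, blue, gold, green, red, jade, teal} — every point is covered.
No 3 of the 7 blocks cover everything (all 35 combinations miss at least one point), so 4 is optimal.

4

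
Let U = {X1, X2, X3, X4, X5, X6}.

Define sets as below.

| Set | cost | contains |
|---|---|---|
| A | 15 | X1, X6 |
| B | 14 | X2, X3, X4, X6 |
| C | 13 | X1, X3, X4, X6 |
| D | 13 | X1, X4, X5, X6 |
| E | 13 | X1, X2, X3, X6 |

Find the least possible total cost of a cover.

26

D, E together cover every element (D ∪ E = {X1, X2, X3, X4, X5, X6}); total cost 13 + 13 = 26.
The greedy pick C, D, E costs 39; no covering selection beats 26.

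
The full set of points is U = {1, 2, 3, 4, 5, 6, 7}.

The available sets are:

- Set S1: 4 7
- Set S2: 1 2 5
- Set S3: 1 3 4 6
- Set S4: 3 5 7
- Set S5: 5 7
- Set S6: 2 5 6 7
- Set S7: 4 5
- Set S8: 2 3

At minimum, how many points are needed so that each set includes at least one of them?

3

Take H = {2, 4, 7}. Each listed set contains at least one of these, so H is a hitting set of size 3.
No choice of 2 points meets every set, so 3 is the minimum.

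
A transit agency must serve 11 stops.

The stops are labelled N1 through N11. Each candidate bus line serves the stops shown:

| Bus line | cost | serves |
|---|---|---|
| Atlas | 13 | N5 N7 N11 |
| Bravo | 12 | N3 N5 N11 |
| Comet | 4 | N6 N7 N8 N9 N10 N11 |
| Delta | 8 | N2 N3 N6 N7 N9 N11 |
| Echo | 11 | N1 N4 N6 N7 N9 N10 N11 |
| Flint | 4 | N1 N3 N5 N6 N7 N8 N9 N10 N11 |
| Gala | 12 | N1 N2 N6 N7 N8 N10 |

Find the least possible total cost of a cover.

23

Delta, Echo, Flint together cover every stop (Delta ∪ Echo ∪ Flint = {N1, N2, N3, N4, N5, N6, N7, N8, N9, N10, N11}); total cost 8 + 11 + 4 = 23.
No covering selection has total cost below 23.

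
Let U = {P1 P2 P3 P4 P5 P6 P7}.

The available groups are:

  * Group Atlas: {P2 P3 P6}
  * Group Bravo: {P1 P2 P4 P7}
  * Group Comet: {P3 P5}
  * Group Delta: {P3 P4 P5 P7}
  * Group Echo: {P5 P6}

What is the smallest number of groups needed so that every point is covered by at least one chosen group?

3

Take {Atlas, Bravo, Echo}. Their union is {P1, P2, P3, P4, P5, P6, P7}, which is all 7 points.
Only Bravo contains P1, so Bravo is forced; the remaining 3 points need at least 2 more groups (each remaining group adds at most 2) — so at least 3 groups are needed, and 3 is optimal.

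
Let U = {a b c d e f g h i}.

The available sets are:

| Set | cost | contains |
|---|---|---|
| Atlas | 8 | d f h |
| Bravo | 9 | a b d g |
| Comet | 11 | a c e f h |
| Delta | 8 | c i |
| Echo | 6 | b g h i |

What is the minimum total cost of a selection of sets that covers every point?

Atlas, Comet, Echo together cover every point (Atlas ∪ Comet ∪ Echo = {a, b, c, d, e, f, g, h, i}); total cost 8 + 11 + 6 = 25.
No covering selection has total cost below 25.

25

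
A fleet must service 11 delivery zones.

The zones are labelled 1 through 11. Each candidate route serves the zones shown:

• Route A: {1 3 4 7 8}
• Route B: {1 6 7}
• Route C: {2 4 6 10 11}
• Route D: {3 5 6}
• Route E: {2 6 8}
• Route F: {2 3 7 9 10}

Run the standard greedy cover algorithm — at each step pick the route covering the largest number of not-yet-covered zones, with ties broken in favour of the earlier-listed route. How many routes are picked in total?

4

Greedy: pick A (covers 5 new) → pick C (covers 4 new) → pick D (covers 1 new) → pick F (covers 1 new). Total picks: 4.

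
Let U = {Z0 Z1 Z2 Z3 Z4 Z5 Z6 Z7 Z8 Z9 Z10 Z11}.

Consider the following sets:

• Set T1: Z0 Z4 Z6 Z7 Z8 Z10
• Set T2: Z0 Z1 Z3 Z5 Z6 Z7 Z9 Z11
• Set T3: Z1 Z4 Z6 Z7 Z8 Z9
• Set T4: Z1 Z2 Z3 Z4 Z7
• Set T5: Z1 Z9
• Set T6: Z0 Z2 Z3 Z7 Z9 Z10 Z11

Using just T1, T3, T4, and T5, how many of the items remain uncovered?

2

Union of T1, T3, T4, T5 = {Z0, Z1, Z2, Z3, Z4, Z6, Z7, Z8, Z9, Z10}.
Not covered: Z5, Z11 — 2 items.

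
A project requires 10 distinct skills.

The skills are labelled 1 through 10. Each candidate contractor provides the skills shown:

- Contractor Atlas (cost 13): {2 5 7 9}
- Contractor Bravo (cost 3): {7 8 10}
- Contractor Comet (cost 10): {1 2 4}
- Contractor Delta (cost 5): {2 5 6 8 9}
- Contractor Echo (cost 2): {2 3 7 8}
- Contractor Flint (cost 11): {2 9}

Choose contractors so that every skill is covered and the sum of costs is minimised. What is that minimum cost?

20

Bravo, Comet, Delta, Echo together cover every skill (Bravo ∪ Comet ∪ Delta ∪ Echo = {1, 2, 3, 4, 5, 6, 7, 8, 9, 10}); total cost 3 + 10 + 5 + 2 = 20.
No covering selection has total cost below 20.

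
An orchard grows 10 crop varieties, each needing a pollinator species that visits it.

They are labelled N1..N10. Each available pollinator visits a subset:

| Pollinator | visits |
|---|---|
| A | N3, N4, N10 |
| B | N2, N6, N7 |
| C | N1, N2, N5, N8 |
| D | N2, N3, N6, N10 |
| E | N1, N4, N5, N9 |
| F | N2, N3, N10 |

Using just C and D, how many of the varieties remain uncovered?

3

Union of C, D = {N1, N2, N3, N5, N6, N8, N10}.
Not covered: N4, N7, N9 — 3 varieties.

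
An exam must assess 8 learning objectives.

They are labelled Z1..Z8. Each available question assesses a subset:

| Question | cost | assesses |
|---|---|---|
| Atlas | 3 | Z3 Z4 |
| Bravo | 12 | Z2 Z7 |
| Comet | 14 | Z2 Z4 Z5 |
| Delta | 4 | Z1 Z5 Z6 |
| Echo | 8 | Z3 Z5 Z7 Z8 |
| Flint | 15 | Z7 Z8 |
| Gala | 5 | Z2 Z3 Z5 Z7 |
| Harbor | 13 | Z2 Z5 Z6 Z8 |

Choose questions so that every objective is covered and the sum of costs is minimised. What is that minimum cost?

Atlas, Delta, Echo, Gala together cover every objective (Atlas ∪ Delta ∪ Echo ∪ Gala = {Z1, Z2, Z3, Z4, Z5, Z6, Z7, Z8}); total cost 3 + 4 + 8 + 5 = 20.
No covering selection has total cost below 20.

20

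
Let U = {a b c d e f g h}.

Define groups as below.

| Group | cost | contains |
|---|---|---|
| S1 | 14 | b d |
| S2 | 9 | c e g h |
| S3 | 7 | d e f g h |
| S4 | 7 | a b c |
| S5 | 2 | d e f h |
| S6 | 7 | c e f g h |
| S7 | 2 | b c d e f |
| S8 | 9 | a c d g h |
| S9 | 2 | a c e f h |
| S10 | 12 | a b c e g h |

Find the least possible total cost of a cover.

11

S7, S8 together cover every item (S7 ∪ S8 = {a, b, c, d, e, f, g, h}); total cost 2 + 9 = 11.
No covering selection has total cost below 11.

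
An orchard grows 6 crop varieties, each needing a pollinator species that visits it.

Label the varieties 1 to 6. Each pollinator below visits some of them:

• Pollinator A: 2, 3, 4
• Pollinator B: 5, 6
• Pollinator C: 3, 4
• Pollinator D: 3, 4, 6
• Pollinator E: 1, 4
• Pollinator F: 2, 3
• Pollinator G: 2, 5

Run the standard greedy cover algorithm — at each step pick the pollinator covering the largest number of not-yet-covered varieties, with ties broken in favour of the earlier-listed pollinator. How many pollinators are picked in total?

3

Greedy: pick A (covers 3 new) → pick B (covers 2 new) → pick E (covers 1 new). Total picks: 3.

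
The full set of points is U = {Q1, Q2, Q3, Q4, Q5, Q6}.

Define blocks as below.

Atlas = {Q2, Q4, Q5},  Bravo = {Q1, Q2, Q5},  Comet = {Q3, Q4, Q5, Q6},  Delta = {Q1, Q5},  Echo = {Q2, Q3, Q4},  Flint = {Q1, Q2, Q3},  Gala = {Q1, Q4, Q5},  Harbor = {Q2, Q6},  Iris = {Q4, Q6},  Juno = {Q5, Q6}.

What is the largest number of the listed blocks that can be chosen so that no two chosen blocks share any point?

2

Delta, Iris are pairwise disjoint (Delta={Q1,Q5}; Iris={Q4,Q6}).
Every remaining block overlaps one of these, and no 3 of the listed blocks are pairwise disjoint, so 2 is the maximum.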